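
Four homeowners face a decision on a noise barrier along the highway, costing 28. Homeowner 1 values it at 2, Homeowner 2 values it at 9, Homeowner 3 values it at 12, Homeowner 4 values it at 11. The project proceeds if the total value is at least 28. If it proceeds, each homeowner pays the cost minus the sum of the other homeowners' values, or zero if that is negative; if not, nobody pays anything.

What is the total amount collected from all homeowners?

Total value 34 ≥ cost 28, so it is built.
Homeowner 1: others sum to 32; max(0, 28 - 32) = 0.
Homeowner 2: others sum to 25; max(0, 28 - 25) = 3.
Homeowner 3: others sum to 22; max(0, 28 - 22) = 6.
Homeowner 4: others sum to 23; max(0, 28 - 23) = 5.
Total collected = 0 + 3 + 6 + 5 = 14.

14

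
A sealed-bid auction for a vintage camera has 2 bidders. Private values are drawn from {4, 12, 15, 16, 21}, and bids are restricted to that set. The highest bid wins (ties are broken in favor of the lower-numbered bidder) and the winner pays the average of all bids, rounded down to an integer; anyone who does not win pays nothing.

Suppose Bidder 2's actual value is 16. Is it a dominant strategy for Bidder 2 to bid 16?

No

Consider the case where Bidder 1 bids 4.
Truthful bid 16: wins, pays 10, utility 16 - 10 = 6.
Bid 12 instead: wins, pays 8, utility 16 - 8 = 8.
Since 8 > 6, bidding 12 is strictly better here, so truthful bidding is not dominant.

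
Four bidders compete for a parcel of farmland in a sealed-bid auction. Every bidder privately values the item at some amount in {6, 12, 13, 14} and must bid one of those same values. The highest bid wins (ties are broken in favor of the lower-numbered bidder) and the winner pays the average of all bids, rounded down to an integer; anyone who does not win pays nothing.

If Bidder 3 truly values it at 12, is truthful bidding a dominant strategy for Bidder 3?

Consider the case where Bidder 1 bids 6, Bidder 2 bids 6 and Bidder 4 bids 13.
Truthful bid 12: loses, pays 0, utility 0.
Bid 13 instead: wins, pays 9, utility 12 - 9 = 3.
Since 3 > 0, bidding 13 is strictly better here, so truthful bidding is not dominant.

No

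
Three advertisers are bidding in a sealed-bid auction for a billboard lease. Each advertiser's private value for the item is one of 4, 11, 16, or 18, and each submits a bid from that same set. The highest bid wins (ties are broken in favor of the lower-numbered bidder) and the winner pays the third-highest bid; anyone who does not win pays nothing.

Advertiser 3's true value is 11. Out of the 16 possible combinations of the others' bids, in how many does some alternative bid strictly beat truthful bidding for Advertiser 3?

Others bid (4, 11): truth gives 0; bid 16 gives 7 > 0. Violating.
Others bid (4, 16): truth gives 0; bid 18 gives 7 > 0. Violating.
Others bid (11, 4): truth gives 0; bid 16 gives 7 > 0. Violating.
Others bid (16, 4): truth gives 0; bid 18 gives 7 > 0. Violating.
Others bid (4, 4): truth gives 7; no alternative beats it.
Others bid (4, 18): truth gives 0; no alternative beats it.
(Checking all 16 profiles: 4 have a profitable deviation, 12 do not.)

4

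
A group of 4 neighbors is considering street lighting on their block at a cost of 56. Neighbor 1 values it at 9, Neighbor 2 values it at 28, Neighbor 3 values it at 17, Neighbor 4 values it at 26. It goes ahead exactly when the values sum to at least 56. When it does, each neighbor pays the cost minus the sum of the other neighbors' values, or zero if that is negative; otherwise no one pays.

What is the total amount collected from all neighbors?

6

Total value 80 ≥ cost 56, so it is built.
Neighbor 1: others sum to 71; max(0, 56 - 71) = 0.
Neighbor 2: others sum to 52; max(0, 56 - 52) = 4.
Neighbor 3: others sum to 63; max(0, 56 - 63) = 0.
Neighbor 4: others sum to 54; max(0, 56 - 54) = 2.
Total collected = 0 + 4 + 0 + 2 = 6.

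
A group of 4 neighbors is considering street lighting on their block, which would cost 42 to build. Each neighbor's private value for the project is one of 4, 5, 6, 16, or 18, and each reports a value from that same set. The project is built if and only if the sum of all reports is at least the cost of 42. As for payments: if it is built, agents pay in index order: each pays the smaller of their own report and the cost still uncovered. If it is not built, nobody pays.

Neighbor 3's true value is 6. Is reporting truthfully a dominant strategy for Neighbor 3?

Consider the case where Neighbor 1 reports 4, Neighbor 2 reports 16 and Neighbor 4 reports 18.
Truthful report 6: project built, pays 6, utility 6 - 6 = 0.
Report 4 instead: project built, pays 4, utility 6 - 4 = 2.
Since 2 > 0, reporting 4 is strictly better here, so truthful reporting is not dominant.

No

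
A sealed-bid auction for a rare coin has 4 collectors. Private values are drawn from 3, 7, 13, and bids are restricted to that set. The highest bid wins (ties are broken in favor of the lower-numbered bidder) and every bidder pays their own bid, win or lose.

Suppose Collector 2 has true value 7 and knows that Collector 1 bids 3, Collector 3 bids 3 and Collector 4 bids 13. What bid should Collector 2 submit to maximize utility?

3

Bid 3: loses but pays 3, utility -3.
Bid 7: loses but pays 7, utility -7.
Bid 13: wins, pays 13, utility 7 - 13 = -6.
The best choice is 3 with utility -3.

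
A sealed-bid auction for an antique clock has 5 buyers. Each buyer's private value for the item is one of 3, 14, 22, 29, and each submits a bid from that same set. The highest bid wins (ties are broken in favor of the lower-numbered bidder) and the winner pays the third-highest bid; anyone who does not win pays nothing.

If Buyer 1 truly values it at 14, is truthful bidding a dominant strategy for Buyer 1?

No

Consider the case where Buyer 2 bids 3, Buyer 3 bids 3, Buyer 4 bids 3 and Buyer 5 bids 22.
Truthful bid 14: loses, pays 0, utility 0.
Bid 22 instead: wins, pays 3, utility 14 - 3 = 11.
Since 11 > 0, bidding 22 is strictly better here, so truthful bidding is not dominant.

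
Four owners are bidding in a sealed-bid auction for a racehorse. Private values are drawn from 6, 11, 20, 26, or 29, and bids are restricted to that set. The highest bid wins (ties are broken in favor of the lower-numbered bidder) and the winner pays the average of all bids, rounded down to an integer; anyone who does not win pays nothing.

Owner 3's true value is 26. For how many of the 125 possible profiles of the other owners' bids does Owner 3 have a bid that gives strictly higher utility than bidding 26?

Others bid (6, 6, 6): truth gives 15; bid 11 gives 19 > 15. Violating.
Others bid (6, 6, 11): truth gives 14; bid 11 gives 18 > 14. Violating.
Others bid (6, 6, 20): truth gives 12; bid 20 gives 13 > 12. Violating.
Others bid (6, 6, 29): truth gives 0; bid 29 gives 9 > 0. Violating.
Others bid (6, 6, 26): truth gives 10; no alternative beats it.
Others bid (6, 11, 26): truth gives 9; no alternative beats it.
(Checking all 125 profiles: 52 have a profitable deviation, 73 do not.)

52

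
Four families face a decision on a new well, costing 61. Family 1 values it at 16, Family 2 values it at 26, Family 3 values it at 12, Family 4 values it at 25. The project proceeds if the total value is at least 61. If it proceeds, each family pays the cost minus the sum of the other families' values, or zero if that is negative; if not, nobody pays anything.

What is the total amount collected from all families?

15

Total value 79 ≥ cost 61, so it is built.
Family 1: others sum to 63; max(0, 61 - 63) = 0.
Family 2: others sum to 53; max(0, 61 - 53) = 8.
Family 3: others sum to 67; max(0, 61 - 67) = 0.
Family 4: others sum to 54; max(0, 61 - 54) = 7.
Total collected = 0 + 8 + 0 + 7 = 15.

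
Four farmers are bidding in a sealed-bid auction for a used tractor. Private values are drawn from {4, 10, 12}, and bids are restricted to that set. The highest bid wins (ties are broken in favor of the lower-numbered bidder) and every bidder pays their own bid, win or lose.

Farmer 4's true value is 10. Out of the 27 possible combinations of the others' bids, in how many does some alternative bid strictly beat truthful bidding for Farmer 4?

Others bid (4, 4, 10): truth gives -10; bid 12 gives -2 > -10. Violating.
Others bid (4, 4, 12): truth gives -10; bid 4 gives -4 > -10. Violating.
Others bid (4, 10, 4): truth gives -10; bid 12 gives -2 > -10. Violating.
Others bid (4, 10, 10): truth gives -10; bid 12 gives -2 > -10. Violating.
Others bid (4, 4, 4): truth gives 0; no alternative beats it.
(Checking all 27 profiles: 26 have a profitable deviation, 1 does not.)

26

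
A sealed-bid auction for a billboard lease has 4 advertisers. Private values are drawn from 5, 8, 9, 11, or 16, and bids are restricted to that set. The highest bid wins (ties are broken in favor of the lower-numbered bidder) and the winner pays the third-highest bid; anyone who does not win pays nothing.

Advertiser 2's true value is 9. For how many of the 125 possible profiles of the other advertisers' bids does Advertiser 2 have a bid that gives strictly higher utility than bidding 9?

24

Others bid (5, 5, 11): truth gives 0; bid 11 gives 4 > 0. Violating.
Others bid (5, 5, 16): truth gives 0; bid 16 gives 4 > 0. Violating.
Others bid (5, 8, 11): truth gives 0; bid 11 gives 1 > 0. Violating.
Others bid (5, 8, 16): truth gives 0; bid 16 gives 1 > 0. Violating.
Others bid (5, 5, 5): truth gives 4; no alternative beats it.
Others bid (5, 5, 8): truth gives 4; no alternative beats it.
(Checking all 125 profiles: 24 have a profitable deviation, 101 do not.)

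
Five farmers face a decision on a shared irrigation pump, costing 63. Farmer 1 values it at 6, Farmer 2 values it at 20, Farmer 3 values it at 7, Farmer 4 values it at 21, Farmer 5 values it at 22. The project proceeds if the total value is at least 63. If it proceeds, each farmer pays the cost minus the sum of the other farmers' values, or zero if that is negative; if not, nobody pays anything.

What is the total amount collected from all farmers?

24

Total value 76 ≥ cost 63, so it is built.
Farmer 1: others sum to 70; max(0, 63 - 70) = 0.
Farmer 2: others sum to 56; max(0, 63 - 56) = 7.
Farmer 3: others sum to 69; max(0, 63 - 69) = 0.
Farmer 4: others sum to 55; max(0, 63 - 55) = 8.
Farmer 5: others sum to 54; max(0, 63 - 54) = 9.
Total collected = 0 + 7 + 0 + 8 + 9 = 24.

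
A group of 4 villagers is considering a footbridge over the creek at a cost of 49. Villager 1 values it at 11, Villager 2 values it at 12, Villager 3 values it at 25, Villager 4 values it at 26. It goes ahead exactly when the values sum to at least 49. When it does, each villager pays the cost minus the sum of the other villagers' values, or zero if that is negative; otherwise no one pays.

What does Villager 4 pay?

1

Total value 74 ≥ cost 49, so the project is built.
The other villagers' values sum to 48.
Cost minus that sum is 49 - 48 = 1.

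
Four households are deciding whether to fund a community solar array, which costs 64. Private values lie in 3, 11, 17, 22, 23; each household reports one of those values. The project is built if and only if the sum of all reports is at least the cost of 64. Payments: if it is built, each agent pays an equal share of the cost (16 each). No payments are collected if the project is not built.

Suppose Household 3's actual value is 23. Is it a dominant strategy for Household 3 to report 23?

Check each profile of the others' reports and compare truth against every alternative report.
Others report (3, 17, 22): truth gives 7, best alternative gives 7.
Others report (3, 17, 23): truth gives 7, best alternative gives 7.
Others report (3, 22, 17): truth gives 7, best alternative gives 7.
Others report (3, 22, 22): truth gives 7, best alternative gives 7.
Others report (3, 22, 23): truth gives 7, best alternative gives 7.
Others report (3, 23, 17): truth gives 7, best alternative gives 7.
(Remaining 119 profiles checked similarly; truth is weakly best in each.)
In every case the truthful report is at least as good as any alternative, so it is a dominant strategy.

Yes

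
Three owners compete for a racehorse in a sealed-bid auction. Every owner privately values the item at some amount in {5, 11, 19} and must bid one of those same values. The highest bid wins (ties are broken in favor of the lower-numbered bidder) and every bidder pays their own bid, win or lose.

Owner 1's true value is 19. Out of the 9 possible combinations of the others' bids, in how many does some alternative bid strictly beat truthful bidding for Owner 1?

4

Others bid (5, 5): truth gives 0; bid 5 gives 14 > 0. Violating.
Others bid (5, 11): truth gives 0; bid 11 gives 8 > 0. Violating.
Others bid (11, 5): truth gives 0; bid 11 gives 8 > 0. Violating.
Others bid (11, 11): truth gives 0; bid 11 gives 8 > 0. Violating.
Others bid (5, 19): truth gives 0; no alternative beats it.
Others bid (11, 19): truth gives 0; no alternative beats it.
(Checking all 9 profiles: 4 have a profitable deviation, 5 do not.)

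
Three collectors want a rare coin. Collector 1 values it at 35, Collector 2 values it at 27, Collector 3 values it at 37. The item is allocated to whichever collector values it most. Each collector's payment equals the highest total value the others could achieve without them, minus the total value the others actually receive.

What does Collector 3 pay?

Collector 3 has the highest value and receives the item.
Without Collector 3, the item would go to the next-highest value, 35, so the others could achieve 35.
With Collector 3 present and winning, the others receive nothing, so their total is 0.
Payment = 35 - 0 = 35.

35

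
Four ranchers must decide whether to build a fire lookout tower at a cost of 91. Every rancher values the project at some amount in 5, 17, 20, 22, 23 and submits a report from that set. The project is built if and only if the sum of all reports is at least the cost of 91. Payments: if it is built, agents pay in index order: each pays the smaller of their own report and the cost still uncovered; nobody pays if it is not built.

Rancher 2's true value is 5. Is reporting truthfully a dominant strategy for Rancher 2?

Yes

Check each profile of the others' reports and compare truth against every alternative report.
Others report (5, 5, 5): truth gives 0, best alternative gives 0.
Others report (5, 5, 17): truth gives 0, best alternative gives 0.
Others report (5, 5, 20): truth gives 0, best alternative gives 0.
Others report (5, 5, 22): truth gives 0, best alternative gives 0.
Others report (5, 5, 23): truth gives 0, best alternative gives 0.
Others report (5, 17, 5): truth gives 0, best alternative gives 0.
(Remaining 119 profiles checked similarly; truth is weakly best in each.)
In every case the truthful report is at least as good as any alternative, so it is a dominant strategy.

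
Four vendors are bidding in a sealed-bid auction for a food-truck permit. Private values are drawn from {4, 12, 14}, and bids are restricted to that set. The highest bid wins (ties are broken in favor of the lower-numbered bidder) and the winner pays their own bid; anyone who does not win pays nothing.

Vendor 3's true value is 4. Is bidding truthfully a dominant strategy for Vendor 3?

Yes

Check each profile of the others' bids and compare truth against every alternative bid.
Others bid (4, 4, 4): truth gives 0, best alternative gives -8.
Others bid (4, 4, 12): truth gives 0, best alternative gives -8.
Others bid (4, 4, 14): truth gives 0, best alternative gives 0.
Others bid (4, 12, 4): truth gives 0, best alternative gives 0.
Others bid (4, 12, 12): truth gives 0, best alternative gives 0.
Others bid (4, 12, 14): truth gives 0, best alternative gives 0.
(Remaining 21 profiles checked similarly; truth is weakly best in each.)
In every case the truthful bid is at least as good as any alternative, so it is a dominant strategy.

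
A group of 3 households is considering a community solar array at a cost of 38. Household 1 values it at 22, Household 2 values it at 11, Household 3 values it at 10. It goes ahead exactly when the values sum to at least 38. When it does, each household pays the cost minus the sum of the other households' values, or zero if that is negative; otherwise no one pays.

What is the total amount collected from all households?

28

Total value 43 ≥ cost 38, so it is built.
Household 1: others sum to 21; max(0, 38 - 21) = 17.
Household 2: others sum to 32; max(0, 38 - 32) = 6.
Household 3: others sum to 33; max(0, 38 - 33) = 5.
Total collected = 17 + 6 + 5 = 28.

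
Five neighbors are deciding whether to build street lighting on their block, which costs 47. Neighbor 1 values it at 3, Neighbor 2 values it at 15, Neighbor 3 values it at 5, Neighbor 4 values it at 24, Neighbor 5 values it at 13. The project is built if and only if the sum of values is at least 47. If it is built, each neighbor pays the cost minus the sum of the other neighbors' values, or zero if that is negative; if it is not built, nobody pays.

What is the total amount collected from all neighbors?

Total value 60 ≥ cost 47, so it is built.
Neighbor 1: others sum to 57; max(0, 47 - 57) = 0.
Neighbor 2: others sum to 45; max(0, 47 - 45) = 2.
Neighbor 3: others sum to 55; max(0, 47 - 55) = 0.
Neighbor 4: others sum to 36; max(0, 47 - 36) = 11.
Neighbor 5: others sum to 47; max(0, 47 - 47) = 0.
Total collected = 0 + 2 + 0 + 11 + 0 = 13.

13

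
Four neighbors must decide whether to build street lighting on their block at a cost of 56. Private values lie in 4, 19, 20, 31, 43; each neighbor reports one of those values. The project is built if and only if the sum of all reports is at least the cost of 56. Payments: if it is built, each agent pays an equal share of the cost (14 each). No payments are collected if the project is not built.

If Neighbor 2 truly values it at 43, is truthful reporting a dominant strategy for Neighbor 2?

Yes

Check each profile of the others' reports and compare truth against every alternative report.
Others report (4, 4, 19): truth gives 29, best alternative gives 29.
Others report (4, 4, 20): truth gives 29, best alternative gives 29.
Others report (4, 4, 31): truth gives 29, best alternative gives 29.
Others report (4, 4, 43): truth gives 29, best alternative gives 29.
Others report (4, 19, 4): truth gives 29, best alternative gives 29.
Others report (4, 19, 19): truth gives 29, best alternative gives 29.
(Remaining 119 profiles checked similarly; truth is weakly best in each.)
In every case the truthful report is at least as good as any alternative, so it is a dominant strategy.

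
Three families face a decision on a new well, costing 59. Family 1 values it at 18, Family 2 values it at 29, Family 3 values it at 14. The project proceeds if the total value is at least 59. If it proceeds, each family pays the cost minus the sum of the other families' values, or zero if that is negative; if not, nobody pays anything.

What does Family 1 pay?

Total value 61 ≥ cost 59, so the project is built.
The other families' values sum to 43.
Cost minus that sum is 59 - 43 = 16.

16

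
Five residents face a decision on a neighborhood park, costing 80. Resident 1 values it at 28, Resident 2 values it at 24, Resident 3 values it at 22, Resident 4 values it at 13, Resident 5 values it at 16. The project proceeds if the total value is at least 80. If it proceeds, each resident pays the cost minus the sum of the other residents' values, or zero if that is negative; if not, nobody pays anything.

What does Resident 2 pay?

1

Total value 103 ≥ cost 80, so the project is built.
The other residents' values sum to 79.
Cost minus that sum is 80 - 79 = 1.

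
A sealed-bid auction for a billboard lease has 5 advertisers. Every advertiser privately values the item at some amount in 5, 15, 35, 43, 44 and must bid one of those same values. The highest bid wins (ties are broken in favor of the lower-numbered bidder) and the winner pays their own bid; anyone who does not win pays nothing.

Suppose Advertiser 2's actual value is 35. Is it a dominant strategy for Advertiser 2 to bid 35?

No

Consider the case where Advertiser 1 bids 5, Advertiser 3 bids 5, Advertiser 4 bids 5 and Advertiser 5 bids 5.
Truthful bid 35: wins, pays 35, utility 35 - 35 = 0.
Bid 15 instead: wins, pays 15, utility 35 - 15 = 20.
Since 20 > 0, bidding 15 is strictly better here, so truthful bidding is not dominant.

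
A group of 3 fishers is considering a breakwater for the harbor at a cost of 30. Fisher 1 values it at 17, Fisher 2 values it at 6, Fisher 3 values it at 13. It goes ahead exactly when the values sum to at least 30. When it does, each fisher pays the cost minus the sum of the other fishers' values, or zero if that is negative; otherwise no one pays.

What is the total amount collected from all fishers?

Total value 36 ≥ cost 30, so it is built.
Fisher 1: others sum to 19; max(0, 30 - 19) = 11.
Fisher 2: others sum to 30; max(0, 30 - 30) = 0.
Fisher 3: others sum to 23; max(0, 30 - 23) = 7.
Total collected = 11 + 0 + 7 = 18.

18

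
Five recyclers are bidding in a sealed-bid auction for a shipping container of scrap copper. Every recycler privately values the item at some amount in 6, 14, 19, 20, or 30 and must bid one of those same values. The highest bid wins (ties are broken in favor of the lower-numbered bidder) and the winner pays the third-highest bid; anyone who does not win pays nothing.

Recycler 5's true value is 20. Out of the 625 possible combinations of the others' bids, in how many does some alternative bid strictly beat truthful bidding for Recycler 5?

108

Others bid (6, 6, 6, 20): truth gives 0; bid 30 gives 14 > 0. Violating.
Others bid (6, 6, 14, 20): truth gives 0; bid 30 gives 6 > 0. Violating.
Others bid (6, 6, 19, 20): truth gives 0; bid 30 gives 1 > 0. Violating.
Others bid (6, 6, 20, 6): truth gives 0; bid 30 gives 14 > 0. Violating.
Others bid (6, 6, 6, 6): truth gives 14; no alternative beats it.
Others bid (6, 6, 6, 14): truth gives 14; no alternative beats it.
(Checking all 625 profiles: 108 have a profitable deviation, 517 do not.)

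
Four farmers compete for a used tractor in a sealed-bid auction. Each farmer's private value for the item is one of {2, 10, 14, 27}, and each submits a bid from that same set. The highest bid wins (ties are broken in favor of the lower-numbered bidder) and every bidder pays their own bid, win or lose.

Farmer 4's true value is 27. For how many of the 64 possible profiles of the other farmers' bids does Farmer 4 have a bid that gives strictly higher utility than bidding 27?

45

Others bid (2, 2, 2): truth gives 0; bid 10 gives 17 > 0. Violating.
Others bid (2, 2, 10): truth gives 0; bid 14 gives 13 > 0. Violating.
Others bid (2, 2, 27): truth gives -27; bid 2 gives -2 > -27. Violating.
Others bid (2, 10, 2): truth gives 0; bid 14 gives 13 > 0. Violating.
Others bid (2, 2, 14): truth gives 0; no alternative beats it.
Others bid (2, 10, 14): truth gives 0; no alternative beats it.
(Checking all 64 profiles: 45 have a profitable deviation, 19 do not.)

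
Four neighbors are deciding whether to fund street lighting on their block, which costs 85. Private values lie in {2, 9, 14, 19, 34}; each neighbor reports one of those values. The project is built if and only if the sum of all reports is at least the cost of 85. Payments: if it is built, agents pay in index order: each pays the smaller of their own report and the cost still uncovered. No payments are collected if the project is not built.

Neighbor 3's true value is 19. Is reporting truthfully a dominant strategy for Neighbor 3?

No

Consider the case where Neighbor 1 reports 9, Neighbor 2 reports 34 and Neighbor 4 reports 34.
Truthful report 19: project built, pays 19, utility 19 - 19 = 0.
Report 9 instead: project built, pays 9, utility 19 - 9 = 10.
Since 10 > 0, reporting 9 is strictly better here, so truthful reporting is not dominant.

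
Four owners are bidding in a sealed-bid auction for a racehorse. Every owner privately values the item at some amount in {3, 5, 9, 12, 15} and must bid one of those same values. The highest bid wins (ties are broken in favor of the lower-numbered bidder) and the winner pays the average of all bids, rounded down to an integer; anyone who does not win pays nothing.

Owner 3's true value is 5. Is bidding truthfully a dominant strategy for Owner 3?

Check each profile of the others' bids and compare truth against every alternative bid.
Others bid (3, 3, 3): truth gives 2, best alternative gives 1.
Others bid (3, 3, 5): truth gives 1, best alternative gives 0.
Others bid (3, 3, 9): truth gives 0, best alternative gives 0.
Others bid (3, 3, 12): truth gives 0, best alternative gives 0.
Others bid (3, 3, 15): truth gives 0, best alternative gives 0.
Others bid (3, 5, 3): truth gives 0, best alternative gives 0.
(Remaining 119 profiles checked similarly; truth is weakly best in each.)
In every case the truthful bid is at least as good as any alternative, so it is a dominant strategy.

Yes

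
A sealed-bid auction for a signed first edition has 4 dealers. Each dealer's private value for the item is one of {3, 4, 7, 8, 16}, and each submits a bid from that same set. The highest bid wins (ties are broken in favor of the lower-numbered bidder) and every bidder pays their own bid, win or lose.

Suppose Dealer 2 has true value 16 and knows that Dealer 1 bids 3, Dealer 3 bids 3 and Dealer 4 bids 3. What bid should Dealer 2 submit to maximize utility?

4

Bid 3: loses but pays 3, utility -3.
Bid 4: wins, pays 4, utility 16 - 4 = 12.
Bid 7: wins, pays 7, utility 16 - 7 = 9.
Bid 8: wins, pays 8, utility 16 - 8 = 8.
Bid 16: wins, pays 16, utility 16 - 16 = 0.
The best choice is 4 with utility 12.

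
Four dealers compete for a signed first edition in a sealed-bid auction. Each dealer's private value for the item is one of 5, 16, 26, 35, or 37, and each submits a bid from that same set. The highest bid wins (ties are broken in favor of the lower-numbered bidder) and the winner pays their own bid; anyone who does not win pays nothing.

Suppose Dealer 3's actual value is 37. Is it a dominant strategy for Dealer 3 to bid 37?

No

Consider the case where Dealer 1 bids 5, Dealer 2 bids 5 and Dealer 4 bids 5.
Truthful bid 37: wins, pays 37, utility 37 - 37 = 0.
Bid 16 instead: wins, pays 16, utility 37 - 16 = 21.
Since 21 > 0, bidding 16 is strictly better here, so truthful bidding is not dominant.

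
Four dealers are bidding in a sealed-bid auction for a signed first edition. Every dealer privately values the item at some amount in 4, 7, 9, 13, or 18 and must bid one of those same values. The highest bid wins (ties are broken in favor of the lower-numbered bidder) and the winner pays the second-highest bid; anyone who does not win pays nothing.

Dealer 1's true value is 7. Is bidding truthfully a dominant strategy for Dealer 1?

Check each profile of the others' bids and compare truth against every alternative bid.
Others bid (4, 4, 4): truth gives 3, best alternative gives 3.
Others bid (4, 4, 7): truth gives 0, best alternative gives 0.
Others bid (4, 4, 9): truth gives 0, best alternative gives 0.
Others bid (4, 4, 13): truth gives 0, best alternative gives 0.
Others bid (4, 4, 18): truth gives 0, best alternative gives 0.
Others bid (4, 7, 4): truth gives 0, best alternative gives 0.
(Remaining 119 profiles checked similarly; truth is weakly best in each.)
In every case the truthful bid is at least as good as any alternative, so it is a dominant strategy.

Yes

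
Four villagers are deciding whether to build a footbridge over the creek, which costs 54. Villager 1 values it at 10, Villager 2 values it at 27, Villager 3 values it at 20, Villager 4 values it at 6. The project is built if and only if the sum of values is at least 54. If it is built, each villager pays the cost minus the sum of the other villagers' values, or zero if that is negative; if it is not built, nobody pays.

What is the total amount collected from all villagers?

Total value 63 ≥ cost 54, so it is built.
Villager 1: others sum to 53; max(0, 54 - 53) = 1.
Villager 2: others sum to 36; max(0, 54 - 36) = 18.
Villager 3: others sum to 43; max(0, 54 - 43) = 11.
Villager 4: others sum to 57; max(0, 54 - 57) = 0.
Total collected = 1 + 18 + 11 + 0 = 30.

30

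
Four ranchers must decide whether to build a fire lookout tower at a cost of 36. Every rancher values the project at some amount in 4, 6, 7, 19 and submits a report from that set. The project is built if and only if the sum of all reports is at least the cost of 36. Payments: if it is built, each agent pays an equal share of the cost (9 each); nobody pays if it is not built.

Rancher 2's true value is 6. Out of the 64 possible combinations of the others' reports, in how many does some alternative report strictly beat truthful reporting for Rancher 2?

9

Others report (4, 7, 19): truth gives -3; report 4 gives 0 > -3. Violating.
Others report (4, 19, 7): truth gives -3; report 4 gives 0 > -3. Violating.
Others report (6, 6, 19): truth gives -3; report 4 gives 0 > -3. Violating.
Others report (6, 19, 6): truth gives -3; report 4 gives 0 > -3. Violating.
Others report (4, 4, 4): truth gives 0; no alternative beats it.
Others report (4, 4, 6): truth gives 0; no alternative beats it.
(Checking all 64 profiles: 9 have a profitable deviation, 55 do not.)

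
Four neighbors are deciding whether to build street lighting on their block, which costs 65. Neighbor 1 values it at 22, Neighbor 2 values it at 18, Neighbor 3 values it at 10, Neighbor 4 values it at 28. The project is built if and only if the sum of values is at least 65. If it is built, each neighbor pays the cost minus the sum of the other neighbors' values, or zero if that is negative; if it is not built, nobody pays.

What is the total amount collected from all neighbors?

29

Total value 78 ≥ cost 65, so it is built.
Neighbor 1: others sum to 56; max(0, 65 - 56) = 9.
Neighbor 2: others sum to 60; max(0, 65 - 60) = 5.
Neighbor 3: others sum to 68; max(0, 65 - 68) = 0.
Neighbor 4: others sum to 50; max(0, 65 - 50) = 15.
Total collected = 9 + 5 + 0 + 15 = 29.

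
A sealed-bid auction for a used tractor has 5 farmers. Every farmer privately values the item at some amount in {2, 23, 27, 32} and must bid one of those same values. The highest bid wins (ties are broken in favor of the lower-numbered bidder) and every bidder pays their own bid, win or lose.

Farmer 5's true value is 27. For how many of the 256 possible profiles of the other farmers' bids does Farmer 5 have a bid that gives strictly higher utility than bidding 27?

241

Others bid (2, 2, 2, 2): truth gives 0; bid 23 gives 4 > 0. Violating.
Others bid (2, 2, 2, 27): truth gives -27; bid 2 gives -2 > -27. Violating.
Others bid (2, 2, 2, 32): truth gives -27; bid 2 gives -2 > -27. Violating.
Others bid (2, 2, 23, 27): truth gives -27; bid 2 gives -2 > -27. Violating.
Others bid (2, 2, 2, 23): truth gives 0; no alternative beats it.
Others bid (2, 2, 23, 2): truth gives 0; no alternative beats it.
(Checking all 256 profiles: 241 have a profitable deviation, 15 do not.)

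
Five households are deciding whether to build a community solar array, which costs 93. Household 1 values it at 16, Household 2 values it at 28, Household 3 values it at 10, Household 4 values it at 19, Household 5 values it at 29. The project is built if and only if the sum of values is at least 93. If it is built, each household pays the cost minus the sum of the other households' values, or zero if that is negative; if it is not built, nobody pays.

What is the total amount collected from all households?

57

Total value 102 ≥ cost 93, so it is built.
Household 1: others sum to 86; max(0, 93 - 86) = 7.
Household 2: others sum to 74; max(0, 93 - 74) = 19.
Household 3: others sum to 92; max(0, 93 - 92) = 1.
Household 4: others sum to 83; max(0, 93 - 83) = 10.
Household 5: others sum to 73; max(0, 93 - 73) = 20.
Total collected = 7 + 19 + 1 + 10 + 20 = 57.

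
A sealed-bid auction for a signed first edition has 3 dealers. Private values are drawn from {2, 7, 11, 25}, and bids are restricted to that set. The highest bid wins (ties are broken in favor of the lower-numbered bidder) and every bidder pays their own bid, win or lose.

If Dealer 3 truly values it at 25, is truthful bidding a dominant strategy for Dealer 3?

No

Consider the case where Dealer 1 bids 2 and Dealer 2 bids 2.
Truthful bid 25: wins, pays 25, utility 25 - 25 = 0.
Bid 7 instead: wins, pays 7, utility 25 - 7 = 18.
Since 18 > 0, bidding 7 is strictly better here, so truthful bidding is not dominant.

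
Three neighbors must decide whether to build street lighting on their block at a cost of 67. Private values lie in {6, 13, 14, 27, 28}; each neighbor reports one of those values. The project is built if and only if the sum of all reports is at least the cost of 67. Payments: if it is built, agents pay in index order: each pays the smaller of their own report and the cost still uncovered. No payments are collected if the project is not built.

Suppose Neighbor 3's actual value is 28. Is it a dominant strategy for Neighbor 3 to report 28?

Yes

Check each profile of the others' reports and compare truth against every alternative report.
Others report (28, 28): truth gives 17, best alternative gives 17.
Others report (27, 28): truth gives 16, best alternative gives 16.
Others report (28, 27): truth gives 16, best alternative gives 16.
Others report (27, 27): truth gives 15, best alternative gives 15.
Others report (14, 28): truth gives 3, best alternative gives 3.
Others report (28, 14): truth gives 3, best alternative gives 3.
(Remaining 19 profiles checked similarly; truth is weakly best in each.)
In every case the truthful report is at least as good as any alternative, so it is a dominant strategy.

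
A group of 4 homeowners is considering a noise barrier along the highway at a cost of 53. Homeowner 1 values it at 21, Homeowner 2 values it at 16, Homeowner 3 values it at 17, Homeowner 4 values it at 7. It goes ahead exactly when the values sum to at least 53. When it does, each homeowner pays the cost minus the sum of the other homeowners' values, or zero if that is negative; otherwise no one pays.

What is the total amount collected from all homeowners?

30

Total value 61 ≥ cost 53, so it is built.
Homeowner 1: others sum to 40; max(0, 53 - 40) = 13.
Homeowner 2: others sum to 45; max(0, 53 - 45) = 8.
Homeowner 3: others sum to 44; max(0, 53 - 44) = 9.
Homeowner 4: others sum to 54; max(0, 53 - 54) = 0.
Total collected = 13 + 8 + 9 + 0 = 30.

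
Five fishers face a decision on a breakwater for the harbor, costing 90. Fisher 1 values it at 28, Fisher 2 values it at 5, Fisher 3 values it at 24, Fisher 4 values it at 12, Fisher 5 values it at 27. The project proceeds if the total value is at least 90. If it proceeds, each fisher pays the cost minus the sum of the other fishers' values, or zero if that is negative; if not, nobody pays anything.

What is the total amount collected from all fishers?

Total value 96 ≥ cost 90, so it is built.
Fisher 1: others sum to 68; max(0, 90 - 68) = 22.
Fisher 2: others sum to 91; max(0, 90 - 91) = 0.
Fisher 3: others sum to 72; max(0, 90 - 72) = 18.
Fisher 4: others sum to 84; max(0, 90 - 84) = 6.
Fisher 5: others sum to 69; max(0, 90 - 69) = 21.
Total collected = 22 + 0 + 18 + 6 + 21 = 67.

67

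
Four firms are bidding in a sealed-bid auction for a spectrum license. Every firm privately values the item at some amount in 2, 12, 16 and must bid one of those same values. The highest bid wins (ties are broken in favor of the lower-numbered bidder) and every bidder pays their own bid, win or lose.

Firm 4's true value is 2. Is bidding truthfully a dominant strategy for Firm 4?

Yes

Check each profile of the others' bids and compare truth against every alternative bid.
Others bid (2, 2, 12): truth gives -2, best alternative gives -12.
Others bid (2, 2, 16): truth gives -2, best alternative gives -12.
Others bid (2, 12, 2): truth gives -2, best alternative gives -12.
Others bid (2, 12, 12): truth gives -2, best alternative gives -12.
Others bid (2, 12, 16): truth gives -2, best alternative gives -12.
Others bid (2, 16, 2): truth gives -2, best alternative gives -12.
(Remaining 21 profiles checked similarly; truth is weakly best in each.)
In every case the truthful bid is at least as good as any alternative, so it is a dominant strategy.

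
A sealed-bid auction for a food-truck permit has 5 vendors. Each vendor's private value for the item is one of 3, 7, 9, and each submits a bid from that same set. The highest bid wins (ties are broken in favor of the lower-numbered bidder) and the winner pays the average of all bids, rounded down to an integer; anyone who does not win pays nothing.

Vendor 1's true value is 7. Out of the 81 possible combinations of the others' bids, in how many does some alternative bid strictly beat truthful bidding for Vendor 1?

Others bid (3, 3, 3, 9): truth gives 0; bid 9 gives 2 > 0. Violating.
Others bid (3, 3, 7, 9): truth gives 0; bid 9 gives 1 > 0. Violating.
Others bid (3, 3, 9, 3): truth gives 0; bid 9 gives 2 > 0. Violating.
Others bid (3, 3, 9, 7): truth gives 0; bid 9 gives 1 > 0. Violating.
Others bid (3, 3, 3, 3): truth gives 4; no alternative beats it.
Others bid (3, 3, 3, 7): truth gives 3; no alternative beats it.
(Checking all 81 profiles: 22 have a profitable deviation, 59 do not.)

22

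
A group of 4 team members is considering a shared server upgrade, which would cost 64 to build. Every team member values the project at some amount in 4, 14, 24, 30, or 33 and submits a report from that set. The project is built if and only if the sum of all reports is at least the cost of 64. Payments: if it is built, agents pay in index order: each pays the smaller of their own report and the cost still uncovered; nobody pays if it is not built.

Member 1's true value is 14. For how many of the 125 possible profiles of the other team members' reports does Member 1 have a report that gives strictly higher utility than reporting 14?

75

Others report (4, 24, 33): truth gives 0; report 4 gives 10 > 0. Violating.
Others report (4, 30, 30): truth gives 0; report 4 gives 10 > 0. Violating.
Others report (4, 30, 33): truth gives 0; report 4 gives 10 > 0. Violating.
Others report (4, 33, 24): truth gives 0; report 4 gives 10 > 0. Violating.
Others report (4, 4, 4): truth gives 0; no alternative beats it.
Others report (4, 4, 14): truth gives 0; no alternative beats it.
(Checking all 125 profiles: 75 have a profitable deviation, 50 do not.)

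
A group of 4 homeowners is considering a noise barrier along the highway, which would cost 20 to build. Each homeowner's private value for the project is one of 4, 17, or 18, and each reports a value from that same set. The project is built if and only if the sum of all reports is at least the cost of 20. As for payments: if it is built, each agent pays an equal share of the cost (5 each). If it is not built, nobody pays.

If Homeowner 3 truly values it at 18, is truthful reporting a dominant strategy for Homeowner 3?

Yes

Check each profile of the others' reports and compare truth against every alternative report.
Others report (4, 4, 4): truth gives 13, best alternative gives 13.
Others report (4, 4, 17): truth gives 13, best alternative gives 13.
Others report (4, 4, 18): truth gives 13, best alternative gives 13.
Others report (4, 17, 4): truth gives 13, best alternative gives 13.
Others report (4, 17, 17): truth gives 13, best alternative gives 13.
Others report (4, 17, 18): truth gives 13, best alternative gives 13.
(Remaining 21 profiles checked similarly; truth is weakly best in each.)
In every case the truthful report is at least as good as any alternative, so it is a dominant strategy.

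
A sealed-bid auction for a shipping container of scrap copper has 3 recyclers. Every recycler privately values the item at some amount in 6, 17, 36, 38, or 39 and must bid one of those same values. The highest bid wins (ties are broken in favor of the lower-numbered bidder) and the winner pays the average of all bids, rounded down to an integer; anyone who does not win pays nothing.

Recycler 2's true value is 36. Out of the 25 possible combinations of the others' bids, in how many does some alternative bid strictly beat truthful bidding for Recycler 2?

10

Others bid (6, 6): truth gives 20; bid 17 gives 27 > 20. Violating.
Others bid (6, 17): truth gives 17; bid 17 gives 23 > 17. Violating.
Others bid (6, 38): truth gives 0; bid 38 gives 9 > 0. Violating.
Others bid (6, 39): truth gives 0; bid 39 gives 8 > 0. Violating.
Others bid (6, 36): truth gives 10; no alternative beats it.
Others bid (17, 6): truth gives 17; no alternative beats it.
(Checking all 25 profiles: 10 have a profitable deviation, 15 do not.)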